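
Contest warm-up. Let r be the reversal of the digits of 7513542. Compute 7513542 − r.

Reverse of 7513542 is 2453157.
7513542 − 2453157 = 5060385

5060385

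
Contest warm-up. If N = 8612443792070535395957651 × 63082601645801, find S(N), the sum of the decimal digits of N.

8612443792070535395957651 × 63082601645801 = 543295360932037361602517340175097973451
Sum of its 39 digits: 157.

157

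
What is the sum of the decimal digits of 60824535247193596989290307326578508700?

177

6+0+8+2+4+5+3+5+2+4+7+1+9+3+5+9+6+9+8+9+2+9+0+3+0+7+3+2+6+5+7+8+5+0+8+7+0+0 = 177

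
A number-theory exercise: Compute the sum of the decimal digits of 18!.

54

18! = 6402373705728000
Sum of its 16 digits: 54.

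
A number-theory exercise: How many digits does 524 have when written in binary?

10

524 in base 2 is 1000001100, which has 10 digits.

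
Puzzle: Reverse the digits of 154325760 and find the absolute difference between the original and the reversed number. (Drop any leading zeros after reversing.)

86802309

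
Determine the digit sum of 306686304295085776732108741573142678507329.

3+0+6+6+8+6+3+0+4+2+9+5+0+8+5+7+7+6+7+3+2+1+0+8+7+4+1+5+7+3+1+4+2+6+7+8+5+0+7+3+2+9 = 187

187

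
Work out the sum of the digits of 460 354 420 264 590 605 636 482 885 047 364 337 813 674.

181

4+6+0+3+5+4+4+2+0+2+6+4+5+9+0+6+0+5+6+3+6+4+8+2+8+8+5+0+4+7+3+6+4+3+3+7+8+1+3+6+7+4 = 181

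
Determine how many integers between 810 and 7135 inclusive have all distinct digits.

The integers in [810, 7135] that have all distinct digits: 810, 812, 813, 814, 815, 816, …, 7134, 7135.
3234 qualify.

3234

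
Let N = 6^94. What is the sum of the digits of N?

333

6^94 = 14002885448818392191715755040253296907946324384279725470316185836108906496
Sum of its 74 digits: 333.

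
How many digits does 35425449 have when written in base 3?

16

35425449 in base 3 is 2110122210120200, which has 16 digits.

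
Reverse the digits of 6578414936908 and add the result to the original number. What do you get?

14674809085664

Reverse of 6578414936908 is 8096394148756.
6578414936908 + 8096394148756 = 14674809085664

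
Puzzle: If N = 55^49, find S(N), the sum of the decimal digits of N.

55^49 = 18957094945079578466082652579409659138931642305118625557724953978322446346282958984375
Sum of its 86 digits: 433.

433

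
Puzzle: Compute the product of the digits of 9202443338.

0

9×2×0×2×4×4×3×3×3×8 = 0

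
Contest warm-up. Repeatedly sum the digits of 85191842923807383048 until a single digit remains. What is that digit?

3

8+5+1+9+1+8+4+2+9+2+3+8+0+7+3+8+3+0+4+8 = 93
9+3 = 12
1+2 = 3
(Equivalently, 85191842923807383048 mod 9 = 3.)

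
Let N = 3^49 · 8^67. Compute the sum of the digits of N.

3^49 · 8^67 = 769078392212673514252088870783340884346946491459686742560651890306286096106091708416
Sum of its 84 digits: 387.

387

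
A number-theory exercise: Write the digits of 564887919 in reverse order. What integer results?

919788465

Reversing 564887919 gives 919788465.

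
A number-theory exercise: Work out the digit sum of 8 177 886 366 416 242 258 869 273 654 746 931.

174

8+1+7+7+8+8+6+3+6+6+4+1+6+2+4+2+2+5+8+8+6+9+2+7+3+6+5+4+7+4+6+9+3+1 = 174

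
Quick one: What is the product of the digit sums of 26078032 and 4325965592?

1400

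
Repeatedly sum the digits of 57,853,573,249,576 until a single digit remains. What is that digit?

4

5+7+8+5+3+5+7+3+2+4+9+5+7+6 = 76
7+6 = 13
1+3 = 4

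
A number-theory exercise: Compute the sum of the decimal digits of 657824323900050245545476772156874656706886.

195

6+5+7+8+2+4+3+2+3+9+0+0+0+5+0+2+4+5+5+4+5+4+7+6+7+7+2+1+5+6+8+7+4+6+5+6+7+0+6+8+8+6 = 195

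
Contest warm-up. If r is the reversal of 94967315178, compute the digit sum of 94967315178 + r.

Reversal of 94967315178 is 87151376949; 94967315178 + 87151376949 = 182118692127.
Digit sum of 182118692127: 1+8+2+1+1+8+6+9+2+1+2+7 = 48.

48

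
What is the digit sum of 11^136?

628

11^136 = 4259956668082612619277447642878823023942940540054226709850861458775704113189666216045909782718031049226064266217972940156600059061546972459361
Sum of its 142 digits: 628.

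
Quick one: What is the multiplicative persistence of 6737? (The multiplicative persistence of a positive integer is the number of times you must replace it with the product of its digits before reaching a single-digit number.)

6737 → 882 → 128 → 16 → 6 (4 steps)

4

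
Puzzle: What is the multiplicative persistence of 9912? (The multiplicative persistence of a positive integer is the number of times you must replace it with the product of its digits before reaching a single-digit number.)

3

9912 → 162 → 12 → 2 (3 steps)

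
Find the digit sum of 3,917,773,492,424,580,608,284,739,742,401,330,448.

162

3+9+1+7+7+7+3+4+9+2+4+2+4+5+8+0+6+0+8+2+8+4+7+3+9+7+4+2+4+0+1+3+3+0+4+4+8 = 162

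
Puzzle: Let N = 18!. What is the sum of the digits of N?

54

18! = 6402373705728000
Sum of its 16 digits: 54.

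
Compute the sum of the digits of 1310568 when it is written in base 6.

1310568 in base 6 is 44031240.
Digit sum: 4+4+0+3+1+2+4+0 = 18.

18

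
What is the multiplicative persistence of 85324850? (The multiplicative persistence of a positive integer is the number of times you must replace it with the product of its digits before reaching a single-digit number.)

85324850 → 0 (1 step)

1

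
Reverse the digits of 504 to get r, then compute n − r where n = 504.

Reverse of 504 is 405.
504 − 405 = 99

99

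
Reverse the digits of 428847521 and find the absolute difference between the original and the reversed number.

Reverse of 428847521 is 125748824.
|428847521 − 125748824| = 303098697

303098697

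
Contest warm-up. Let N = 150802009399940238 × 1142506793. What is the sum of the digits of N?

108

150802009399940238 × 1142506793 = 172292320137481575709036734
Sum of its 27 digits: 108.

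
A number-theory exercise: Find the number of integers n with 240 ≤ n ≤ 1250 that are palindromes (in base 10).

The integers in [240, 1250] that are palindromes (in base 10): 242, 252, 262, 272, 282, 292, …, 1111, 1221.
79 qualify.

79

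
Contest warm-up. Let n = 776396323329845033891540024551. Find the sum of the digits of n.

127

7+7+6+3+9+6+3+2+3+3+2+9+8+4+5+0+3+3+8+9+1+5+4+0+0+2+4+5+5+1 = 127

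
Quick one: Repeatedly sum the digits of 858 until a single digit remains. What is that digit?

3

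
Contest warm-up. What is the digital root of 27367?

7

2+7+3+6+7 = 25
2+5 = 7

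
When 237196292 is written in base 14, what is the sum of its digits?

34

237196292 in base 14 is 23705B24.
Digit sum: 2+3+7+0+5+11+2+4 = 34.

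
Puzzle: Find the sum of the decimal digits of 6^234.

819

6^234 = 122290463141890234936622223366471428166726768856025957367925973874712511409937880860209174311910168111692973704030362773980406107378194861484274745612176679386471423840878720446365696
Sum of its 183 digits: 819.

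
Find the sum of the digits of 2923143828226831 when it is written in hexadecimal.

76

2923143828226831 in base 16 is A62957582430F.
Digit sum: 10+6+2+9+5+7+5+8+2+4+3+0+15 = 76.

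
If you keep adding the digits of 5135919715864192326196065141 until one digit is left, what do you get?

3

5+1+3+5+9+1+9+7+1+5+8+6+4+1+9+2+3+2+6+1+9+6+0+6+5+1+4+1 = 120
1+2+0 = 3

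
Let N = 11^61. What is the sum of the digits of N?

11^61 = 3349298034955599095318942248963066521029422565733678974841423611
Sum of its 64 digits: 299.

299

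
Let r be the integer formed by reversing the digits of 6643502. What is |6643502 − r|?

Reverse of 6643502 is 2053466.
|6643502 − 2053466| = 4590036

4590036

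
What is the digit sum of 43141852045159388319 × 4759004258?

132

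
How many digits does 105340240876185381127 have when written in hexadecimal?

105340240876185381127 in base 16 is 5B5E3B6F5DB1CE907, which has 17 digits.

17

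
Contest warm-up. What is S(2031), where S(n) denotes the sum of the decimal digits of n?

6

2+0+3+1 = 6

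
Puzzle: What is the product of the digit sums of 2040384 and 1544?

294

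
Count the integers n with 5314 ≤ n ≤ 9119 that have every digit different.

1902

The integers in [5314, 9119] that have every digit different: 5314, 5316, 5317, 5318, 5319, 5320, …, 9107, 9108.
1902 qualify.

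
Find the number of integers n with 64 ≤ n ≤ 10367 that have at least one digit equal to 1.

3791

The integers in [64, 10367] that have at least one digit equal to 1: 71, 81, 91, 100, 101, 102, …, 10366, 10367.
3791 qualify.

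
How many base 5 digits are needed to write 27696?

7

27696 in base 5 is 1341241, which has 7 digits.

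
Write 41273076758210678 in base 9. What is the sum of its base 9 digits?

41273076758210678 in base 9 is 242412747266133772.
Digit sum: 2+4+2+4+1+2+7+4+7+2+6+6+1+3+3+7+7+2 = 70.

70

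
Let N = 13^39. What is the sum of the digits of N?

13^39 = 27783742160348572763840067510872319734178277
Sum of its 44 digits: 199.

199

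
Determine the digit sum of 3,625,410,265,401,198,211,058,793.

3+6+2+5+4+1+0+2+6+5+4+0+1+1+9+8+2+1+1+0+5+8+7+9+3 = 93

93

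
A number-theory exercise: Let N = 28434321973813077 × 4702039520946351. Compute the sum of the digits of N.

28434321973813077 × 4702039520946351 = 133699305672182342181043019232027
Sum of its 33 digits: 117.

117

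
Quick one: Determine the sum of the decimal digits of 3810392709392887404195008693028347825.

3+8+1+0+3+9+2+7+0+9+3+9+2+8+8+7+4+0+4+1+9+5+0+0+8+6+9+3+0+2+8+3+4+7+8+2+5 = 167

167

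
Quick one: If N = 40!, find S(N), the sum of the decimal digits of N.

189

40! = 815915283247897734345611269596115894272000000000
Sum of its 48 digits: 189.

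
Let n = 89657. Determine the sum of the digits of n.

35

8+9+6+5+7 = 35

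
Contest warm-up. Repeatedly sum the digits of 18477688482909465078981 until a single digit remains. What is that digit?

1+8+4+7+7+6+8+8+4+8+2+9+0+9+4+6+5+0+7+8+9+8+1 = 129
1+2+9 = 12
1+2 = 3

3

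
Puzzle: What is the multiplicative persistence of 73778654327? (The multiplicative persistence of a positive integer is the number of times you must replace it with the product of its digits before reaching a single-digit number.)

2

73778654327 → 41489280 → 0 (2 steps)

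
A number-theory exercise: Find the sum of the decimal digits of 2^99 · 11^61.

412

2^99 · 11^61 = 2122869832177347226246257423053074455570309024216660980726011661449486594343249889943374266368
Sum of its 94 digits: 412.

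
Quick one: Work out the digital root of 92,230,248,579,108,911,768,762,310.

9+2+2+3+0+2+4+8+5+7+9+1+0+8+9+1+1+7+6+8+7+6+2+3+1+0 = 111
1+1+1 = 3

3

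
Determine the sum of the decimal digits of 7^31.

115

7^31 = 157775382034845806615042743
Sum of its 27 digits: 115.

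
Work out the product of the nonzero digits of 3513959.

18225

3×5×1×3×9×5×9 = 18225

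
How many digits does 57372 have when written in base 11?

5

57372 in base 11 is 3A117, which has 5 digits.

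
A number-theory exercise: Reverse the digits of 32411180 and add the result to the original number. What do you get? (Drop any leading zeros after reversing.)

40522603

Reverse of 32411180 is 8111423.
32411180 + 8111423 = 40522603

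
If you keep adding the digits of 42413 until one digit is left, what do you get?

4+2+4+1+3 = 14
1+4 = 5

5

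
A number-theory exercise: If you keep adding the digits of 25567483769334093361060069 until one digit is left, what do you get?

2+5+5+6+7+4+8+3+7+6+9+3+3+4+0+9+3+3+6+1+0+6+0+0+6+9 = 115
1+1+5 = 7

7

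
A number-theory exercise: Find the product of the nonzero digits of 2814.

64

2×8×1×4 = 64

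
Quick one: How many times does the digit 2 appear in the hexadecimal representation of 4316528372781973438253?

2

4316528372781973438253 in base 16 is E9FFDD65190472FF2D.
The digit 2 appears 2 times.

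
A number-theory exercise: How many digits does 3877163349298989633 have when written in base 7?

3877163349298989633 in base 7 is 6640642110042333523332, which has 22 digits.

22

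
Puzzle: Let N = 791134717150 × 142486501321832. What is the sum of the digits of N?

791134717150 × 142486501321832 = 112726017920940660439818800
Sum of its 27 digits: 104.

104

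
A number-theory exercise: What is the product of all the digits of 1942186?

3456

1×9×4×2×1×8×6 = 3456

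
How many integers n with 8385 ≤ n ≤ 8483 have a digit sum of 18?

7

The integers in [8385, 8483] that have a digit sum of 18: 8406, 8415, 8424, 8433, 8442, 8451, 8460.
7 qualify.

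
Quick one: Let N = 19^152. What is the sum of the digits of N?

820

19^152 = 234718512829942168237789115628107386780860072116105768000481772477862155758310125071302105955207593945946527633822564373912246583031582060818244185344964704201522592611528077484453228622686187361
Sum of its 195 digits: 820.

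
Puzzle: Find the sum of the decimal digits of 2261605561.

34

2+2+6+1+6+0+5+5+6+1 = 34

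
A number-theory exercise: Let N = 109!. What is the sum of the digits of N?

657

109! = 144385958320249358220488210246279753379312820313396029159834075622223337844983482099636001195615259277084033387619818092804737714758384244334160217374720000000000000000000000000
Sum of its 177 digits: 657.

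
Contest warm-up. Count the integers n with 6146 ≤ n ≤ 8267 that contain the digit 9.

563

The integers in [6146, 8267] that contain the digit 9: 6149, 6159, 6169, 6179, 6189, 6190, …, 8249, 8259.
563 qualify.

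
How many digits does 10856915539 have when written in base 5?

10856915539 in base 5 is 134213332244124, which has 15 digits.

15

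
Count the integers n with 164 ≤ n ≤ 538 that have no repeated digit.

276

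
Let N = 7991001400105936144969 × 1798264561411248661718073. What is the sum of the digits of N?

234

7991001400105936144969 × 1798264561411248661718073 = 14369934627998175246807524989757273021935324737
Sum of its 47 digits: 234.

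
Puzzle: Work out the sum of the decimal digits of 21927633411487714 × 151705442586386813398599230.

21927633411487714 × 151705442586386813398599230 = 3326541331561786611474523994656757954860220
Sum of its 43 digits: 191.

191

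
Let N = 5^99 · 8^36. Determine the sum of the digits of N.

8

5^99 · 8^36 = 512000000000000000000000000000000000000000000000000000000000000000000000000000000000000000000000000000
Sum of its 102 digits: 8.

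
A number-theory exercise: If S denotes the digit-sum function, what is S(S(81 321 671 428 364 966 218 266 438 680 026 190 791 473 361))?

10

First digit sum: 190.
1+9+0 = 10.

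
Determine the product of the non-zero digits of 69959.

6×9×9×5×9 = 21870

21870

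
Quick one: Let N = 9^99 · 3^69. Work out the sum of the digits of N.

9^99 · 3^69 = 24624930313254057975110788410428130862774526764178511207798819833307600158145234827640640400343054997960371115511615888304238587
Sum of its 128 digits: 531.

531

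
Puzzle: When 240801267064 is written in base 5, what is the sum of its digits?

240801267064 in base 5 is 12421130111021224.
Digit sum: 1+2+4+2+1+1+3+0+1+1+1+0+2+1+2+2+4 = 28.

28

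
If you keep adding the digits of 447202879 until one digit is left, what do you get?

4+4+7+2+0+2+8+7+9 = 43
4+3 = 7
(Equivalently, 447202879 mod 9 = 7.)

7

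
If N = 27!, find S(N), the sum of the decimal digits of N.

27! = 10888869450418352160768000000
Sum of its 29 digits: 108.

108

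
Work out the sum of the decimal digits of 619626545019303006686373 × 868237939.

162

619626545019303006686373 × 868237939 = 537983274397250357741879712905247
Sum of its 33 digits: 162.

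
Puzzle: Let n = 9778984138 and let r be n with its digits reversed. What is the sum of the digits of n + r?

56

Reversal of 9778984138 is 8314898779; 9778984138 + 8314898779 = 18093882917.
Digit sum of 18093882917: 1+8+0+9+3+8+8+2+9+1+7 = 56.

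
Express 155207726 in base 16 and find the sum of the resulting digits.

155207726 in base 16 is 940482E.
Digit sum: 9+4+0+4+8+2+14 = 41.

41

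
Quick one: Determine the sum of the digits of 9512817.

33

9+5+1+2+8+1+7 = 33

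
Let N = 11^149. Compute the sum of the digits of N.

11^149 = 147065257797835450856679489975406774841743117356547907957433757668757846319908116868184570348461004055878166502291064937838601987844379505473968800080288091
Sum of its 156 digits: 770.

770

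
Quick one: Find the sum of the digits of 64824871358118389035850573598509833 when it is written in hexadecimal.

223

64824871358118389035850573598509833 in base 16 is C7C1CE83EADF97C36862097094B09.
Digit sum: 12+7+12+1+12+14+8+3+14+10+13+15+9+7+12+3+6+8+6+2+0+9+7+0+9+4+11+0+9 = 223.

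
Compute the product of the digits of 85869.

17280

8×5×8×6×9 = 17280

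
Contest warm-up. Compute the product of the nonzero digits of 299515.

2×9×9×5×1×5 = 4050

4050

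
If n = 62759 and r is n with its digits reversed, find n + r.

Reverse of 62759 is 95726.
62759 + 95726 = 158485

158485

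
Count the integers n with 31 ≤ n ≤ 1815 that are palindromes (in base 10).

105

The integers in [31, 1815] that are palindromes (in base 10): 33, 44, 55, 66, 77, 88, …, 1661, 1771.
105 qualify.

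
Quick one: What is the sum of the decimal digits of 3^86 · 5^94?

486

3^86 · 5^94 = 54401179188603930306522792190981515758652889032883769180731284840525641133268663907074369490146636962890625
Sum of its 107 digits: 486.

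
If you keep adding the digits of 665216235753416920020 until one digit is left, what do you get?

6+6+5+2+1+6+2+3+5+7+5+3+4+1+6+9+2+0+0+2+0 = 75
7+5 = 12
1+2 = 3
(Equivalently, 665216235753416920020 mod 9 = 3.)

3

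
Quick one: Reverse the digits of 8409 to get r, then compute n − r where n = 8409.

-639

Reverse of 8409 is 9048.
8409 − 9048 = -639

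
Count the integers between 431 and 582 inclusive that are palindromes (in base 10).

15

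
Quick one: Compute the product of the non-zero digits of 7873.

1176

7×8×7×3 = 1176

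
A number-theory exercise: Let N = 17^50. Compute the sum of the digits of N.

17^50 = 33300140732146818380750772381422989832214186835186851059977249
Sum of its 62 digits: 271.

271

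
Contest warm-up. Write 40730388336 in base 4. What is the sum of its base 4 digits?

40730388336 in base 4 is 211323232012131300.
Digit sum: 2+1+1+3+2+3+2+3+2+0+1+2+1+3+1+3+0+0 = 30.

30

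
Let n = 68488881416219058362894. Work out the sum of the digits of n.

119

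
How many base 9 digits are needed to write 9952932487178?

14

9952932487178 in base 9 is 38214228355322, which has 14 digits.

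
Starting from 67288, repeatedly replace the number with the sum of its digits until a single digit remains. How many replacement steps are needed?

2

67288 → 31 → 4 (2 steps)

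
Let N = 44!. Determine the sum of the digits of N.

44! = 2658271574788448768043625811014615890319638528000000000
Sum of its 55 digits: 216.

216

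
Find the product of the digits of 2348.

2×3×4×8 = 192

192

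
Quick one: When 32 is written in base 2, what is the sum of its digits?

32 in base 2 is 100000.
Digit sum: 1+0+0+0+0+0 = 1.

1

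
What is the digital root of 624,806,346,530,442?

6+2+4+8+0+6+3+4+6+5+3+0+4+4+2 = 57
5+7 = 12
1+2 = 3
(Equivalently, 624,806,346,530,442 mod 9 = 3.)

3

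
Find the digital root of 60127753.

4

6+0+1+2+7+7+5+3 = 31
3+1 = 4
(Equivalently, 60127753 mod 9 = 4.)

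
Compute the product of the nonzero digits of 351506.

450

3×5×1×5×6 = 450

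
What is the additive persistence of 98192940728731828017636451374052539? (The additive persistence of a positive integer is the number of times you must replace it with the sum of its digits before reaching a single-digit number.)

98192940728731828017636451374052539 → 159 → 15 → 6 (3 steps)

3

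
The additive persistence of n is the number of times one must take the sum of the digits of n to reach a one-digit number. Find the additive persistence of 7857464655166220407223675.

7857464655166220407223675 → 110 → 2 (2 steps)

2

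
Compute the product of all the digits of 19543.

1×9×5×4×3 = 540

540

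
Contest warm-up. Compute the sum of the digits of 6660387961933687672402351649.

137

6+6+6+0+3+8+7+9+6+1+9+3+3+6+8+7+6+7+2+4+0+2+3+5+1+6+4+9 = 137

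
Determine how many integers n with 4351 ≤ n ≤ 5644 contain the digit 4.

The integers in [4351, 5644] that contain the digit 4: 4351, 4352, 4353, 4354, 4355, 4356, …, 5643, 5644.
853 qualify.

853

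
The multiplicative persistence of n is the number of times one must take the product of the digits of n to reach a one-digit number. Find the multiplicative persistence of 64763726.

2

64763726 → 254016 → 0 (2 steps)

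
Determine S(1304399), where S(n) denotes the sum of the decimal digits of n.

29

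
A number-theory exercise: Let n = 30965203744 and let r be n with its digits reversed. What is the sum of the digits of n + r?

59

Reversal of 30965203744 is 44730256903; 30965203744 + 44730256903 = 75695460647.
Digit sum of 75695460647: 7+5+6+9+5+4+6+0+6+4+7 = 59.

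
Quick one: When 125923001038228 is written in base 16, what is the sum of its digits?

125923001038228 in base 16 is 7286BBBEF594.
Digit sum: 7+2+8+6+11+11+11+14+15+5+9+4 = 103.

103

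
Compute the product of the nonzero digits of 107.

1×7 = 7

7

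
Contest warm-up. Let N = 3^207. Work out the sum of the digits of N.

450

3^207 = 580897793671538120543914751292250043875533560952973762696395441323395277601147874208719336809230187
Sum of its 99 digits: 450.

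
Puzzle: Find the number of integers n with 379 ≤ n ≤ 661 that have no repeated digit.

209

The integers in [379, 661] that have no repeated digit: 379, 380, 381, 382, 384, 385, …, 658, 659.
209 qualify.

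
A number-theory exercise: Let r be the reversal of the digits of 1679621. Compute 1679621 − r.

409860

Reverse of 1679621 is 1269761.
1679621 − 1269761 = 409860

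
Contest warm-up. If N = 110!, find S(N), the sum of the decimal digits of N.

110! = 15882455415227429404253703127090772871724410234473563207581748318444567162948183030959960131517678520479243672638179990208521148623422266876757623911219200000000000000000000000000
Sum of its 179 digits: 657.

657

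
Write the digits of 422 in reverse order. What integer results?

224

Reversing 422 gives 224.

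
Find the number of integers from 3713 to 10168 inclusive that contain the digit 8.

The integers in [3713, 10168] that contain the digit 8: 3718, 3728, 3738, 3748, 3758, 3768, …, 10158, 10168.
2518 qualify.

2518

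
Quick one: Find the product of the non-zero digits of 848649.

55296

8×4×8×6×4×9 = 55296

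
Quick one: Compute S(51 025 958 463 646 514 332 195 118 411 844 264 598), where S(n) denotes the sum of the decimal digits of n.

163

5+1+0+2+5+9+5+8+4+6+3+6+4+6+5+1+4+3+3+2+1+9+5+1+1+8+4+1+1+8+4+4+2+6+4+5+9+8 = 163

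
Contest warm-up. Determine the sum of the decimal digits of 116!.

116! = 33931086844518982011982560935885732032396635556994207701963662088123265314176330336254535971207181169698868584991941607780111073928236261199604691797570505851011072000000000000000000000000000
Sum of its 191 digits: 729.

729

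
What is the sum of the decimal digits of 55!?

279

55! = 12696403353658275925965100847566516959580321051449436762275840000000000000
Sum of its 74 digits: 279.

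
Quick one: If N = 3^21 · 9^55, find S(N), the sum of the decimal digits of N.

3^21 · 9^55 = 318334983598941745631063567258138003973311712991447709945617947
Sum of its 63 digits: 297.

297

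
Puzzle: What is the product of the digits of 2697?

756

2×6×9×7 = 756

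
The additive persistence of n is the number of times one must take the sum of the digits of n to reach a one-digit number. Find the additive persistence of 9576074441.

3

9576074441 → 47 → 11 → 2 (3 steps)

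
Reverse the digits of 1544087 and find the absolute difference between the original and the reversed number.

Reverse of 1544087 is 7804451.
|1544087 − 7804451| = 6260364

6260364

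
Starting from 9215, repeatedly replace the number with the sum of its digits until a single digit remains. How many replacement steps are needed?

2

9215 → 17 → 8 (2 steps)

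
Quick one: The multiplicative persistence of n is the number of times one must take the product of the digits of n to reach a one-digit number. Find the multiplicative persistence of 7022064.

7022064 → 0 (1 step)

1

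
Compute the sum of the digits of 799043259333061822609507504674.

129

7+9+9+0+4+3+2+5+9+3+3+3+0+6+1+8+2+2+6+0+9+5+0+7+5+0+4+6+7+4 = 129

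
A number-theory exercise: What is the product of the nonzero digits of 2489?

576

2×4×8×9 = 576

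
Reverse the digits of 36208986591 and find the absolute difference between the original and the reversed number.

Reverse of 36208986591 is 19568980263.
|36208986591 − 19568980263| = 16640006328

16640006328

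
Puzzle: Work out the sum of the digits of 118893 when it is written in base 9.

118893 in base 9 is 201073.
Digit sum: 2+0+1+0+7+3 = 13.

13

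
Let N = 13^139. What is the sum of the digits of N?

742

13^139 = 68885207452177798096828738054716488860049539097568790110966019127636589977112796006304826486234451883670537790921817531539609313750077404409428090997716277
Sum of its 155 digits: 742.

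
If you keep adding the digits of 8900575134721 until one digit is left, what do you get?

8+9+0+0+5+7+5+1+3+4+7+2+1 = 52
5+2 = 7

7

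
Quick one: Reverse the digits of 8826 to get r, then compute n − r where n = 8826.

Reverse of 8826 is 6288.
8826 − 6288 = 2538

2538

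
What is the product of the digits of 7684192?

7×6×8×4×1×9×2 = 24192

24192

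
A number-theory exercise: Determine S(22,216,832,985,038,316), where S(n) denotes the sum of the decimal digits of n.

2+2+2+1+6+8+3+2+9+8+5+0+3+8+3+1+6 = 69

69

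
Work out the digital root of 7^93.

1

The digital root of n equals n mod 9 (or 9 when 9 | n), so we need 7^93 mod 9.
7^93 ≡ 1 (mod 9), so the digital root is 1.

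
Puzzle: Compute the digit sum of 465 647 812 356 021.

4+6+5+6+4+7+8+1+2+3+5+6+0+2+1 = 60

60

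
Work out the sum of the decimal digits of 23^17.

23^17 = 141050039560662968926103
Sum of its 24 digits: 92.

92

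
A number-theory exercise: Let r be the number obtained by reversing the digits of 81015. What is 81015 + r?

Reverse of 81015 is 51018.
81015 + 51018 = 132033

132033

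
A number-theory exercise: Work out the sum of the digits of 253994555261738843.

2+5+3+9+9+4+5+5+5+2+6+1+7+3+8+8+4+3 = 89

89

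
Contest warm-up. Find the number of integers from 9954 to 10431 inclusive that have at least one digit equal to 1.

436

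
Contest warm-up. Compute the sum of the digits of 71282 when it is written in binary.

8

71282 in base 2 is 10001011001110010.
Digit sum: 1+0+0+0+1+0+1+1+0+0+1+1+1+0+0+1+0 = 8.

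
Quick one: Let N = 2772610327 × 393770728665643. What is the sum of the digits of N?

2772610327 × 393770728665643 = 1091772788768676711895261
Sum of its 25 digits: 130.

130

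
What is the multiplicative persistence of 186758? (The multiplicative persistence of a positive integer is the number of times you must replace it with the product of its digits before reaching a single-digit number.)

186758 → 13440 → 0 (2 steps)

2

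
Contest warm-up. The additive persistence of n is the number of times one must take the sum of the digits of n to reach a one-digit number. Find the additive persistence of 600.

1

600 → 6 (1 step)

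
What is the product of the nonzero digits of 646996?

6×4×6×9×9×6 = 69984

69984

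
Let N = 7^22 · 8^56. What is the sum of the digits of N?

322

7^22 · 8^56 = 1462837725228765378200380920269940522959851515585733151578415844818944
Sum of its 70 digits: 322.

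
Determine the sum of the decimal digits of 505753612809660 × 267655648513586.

117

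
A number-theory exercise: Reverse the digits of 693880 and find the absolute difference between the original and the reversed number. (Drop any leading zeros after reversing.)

605484

Reverse of 693880 is 88396.
|693880 − 88396| = 605484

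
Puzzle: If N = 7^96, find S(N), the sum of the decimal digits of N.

7^96 = 1347137238494276547832006567721872890819326613454654477690085519113574118965817601
Sum of its 82 digits: 370.

370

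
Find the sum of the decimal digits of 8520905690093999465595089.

134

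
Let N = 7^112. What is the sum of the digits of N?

7^112 = 44769318314604316098321141946300034230442844475654848781645818897465472518013620463849601347201
Sum of its 95 digits: 394.

394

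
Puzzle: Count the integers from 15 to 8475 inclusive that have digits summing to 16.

The integers in [15, 8475] that have digits summing to 16: 79, 88, 97, 169, 178, 187, …, 8431, 8440.
587 qualify.

587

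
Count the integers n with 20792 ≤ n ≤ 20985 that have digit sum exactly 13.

The integers in [20792, 20985] that have digit sum exactly 13: 20803, 20812, 20821, 20830, 20902, 20911, 20920.
7 qualify.

7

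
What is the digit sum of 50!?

216

50! = 30414093201713378043612608166064768844377641568960512000000000000
Sum of its 65 digits: 216.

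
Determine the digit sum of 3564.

18

3+5+6+4 = 18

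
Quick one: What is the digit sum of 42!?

189

42! = 1405006117752879898543142606244511569936384000000000
Sum of its 52 digits: 189.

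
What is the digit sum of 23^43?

23^43 = 35834136918934220777541995677272642015423987712183913488967
Sum of its 59 digits: 284.

284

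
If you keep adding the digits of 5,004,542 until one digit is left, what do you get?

2

5+0+0+4+5+4+2 = 20
2+0 = 2
(Equivalently, 5,004,542 mod 9 = 2.)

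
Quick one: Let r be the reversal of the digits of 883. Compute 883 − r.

495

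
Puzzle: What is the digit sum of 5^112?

5^112 = 1925929944387235853055977942584927318538101648215388195239938795566558837890625
Sum of its 79 digits: 409.

409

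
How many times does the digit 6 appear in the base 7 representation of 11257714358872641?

11257714358872641 in base 7 is 6625156010336013162.
The digit 6 appears 5 times.

5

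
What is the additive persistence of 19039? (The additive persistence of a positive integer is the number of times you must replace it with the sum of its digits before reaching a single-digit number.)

2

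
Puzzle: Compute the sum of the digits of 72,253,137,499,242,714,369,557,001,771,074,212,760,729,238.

183

7+2+2+5+3+1+3+7+4+9+9+2+4+2+7+1+4+3+6+9+5+5+7+0+0+1+7+7+1+0+7+4+2+1+2+7+6+0+7+2+9+2+3+8 = 183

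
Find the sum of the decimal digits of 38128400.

26

3+8+1+2+8+4+0+0 = 26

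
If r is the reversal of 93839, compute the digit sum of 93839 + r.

Reversal of 93839 is 93839; 93839 + 93839 = 187678.
Digit sum of 187678: 1+8+7+6+7+8 = 37.

37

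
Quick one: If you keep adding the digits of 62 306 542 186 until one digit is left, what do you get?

7

6+2+3+0+6+5+4+2+1+8+6 = 43
4+3 = 7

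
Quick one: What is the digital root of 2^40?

7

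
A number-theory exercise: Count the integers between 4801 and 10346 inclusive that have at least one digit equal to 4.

1622

The integers in [4801, 10346] that have at least one digit equal to 4: 4801, 4802, 4803, 4804, 4805, 4806, …, 10345, 10346.
1622 qualify.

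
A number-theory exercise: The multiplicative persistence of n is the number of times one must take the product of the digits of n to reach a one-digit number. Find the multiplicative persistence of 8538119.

8538119 → 8640 → 0 (2 steps)

2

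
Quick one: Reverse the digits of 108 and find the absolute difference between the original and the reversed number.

693

Reverse of 108 is 801.
|108 − 801| = 693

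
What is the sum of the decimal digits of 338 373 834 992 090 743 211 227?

3+3+8+3+7+3+8+3+4+9+9+2+0+9+0+7+4+3+2+1+1+2+2+7 = 100

100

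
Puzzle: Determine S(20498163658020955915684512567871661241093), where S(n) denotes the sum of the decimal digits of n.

2+0+4+9+8+1+6+3+6+5+8+0+2+0+9+5+5+9+1+5+6+8+4+5+1+2+5+6+7+8+7+1+6+6+1+2+4+1+0+9+3 = 180

180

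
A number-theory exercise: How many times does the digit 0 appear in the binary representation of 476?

3

476 in base 2 is 111011100.
The digit 0 appears 3 times.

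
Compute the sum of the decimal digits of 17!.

17! = 355687428096000
Sum of its 15 digits: 63.

63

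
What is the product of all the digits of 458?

4×5×8 = 160

160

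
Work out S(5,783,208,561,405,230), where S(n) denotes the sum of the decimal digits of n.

5+7+8+3+2+0+8+5+6+1+4+0+5+2+3+0 = 59

59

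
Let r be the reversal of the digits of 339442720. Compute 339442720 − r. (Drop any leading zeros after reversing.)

312197787

Reverse of 339442720 is 27244933.
339442720 − 27244933 = 312197787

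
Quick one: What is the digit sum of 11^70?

367

11^70 = 7897469567994392174328988784504809847540729881935024059662581894710332201
Sum of its 73 digits: 367.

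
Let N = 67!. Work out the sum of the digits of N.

369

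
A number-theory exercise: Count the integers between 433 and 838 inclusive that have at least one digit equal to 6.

The integers in [433, 838] that have at least one digit equal to 6: 436, 446, 456, 460, 461, 462, …, 826, 836.
158 qualify.

158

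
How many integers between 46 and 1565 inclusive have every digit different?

953

The integers in [46, 1565] that have every digit different: 46, 47, 48, 49, 50, 51, …, 1563, 1564.
953 qualify.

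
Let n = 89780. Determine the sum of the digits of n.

8+9+7+8+0 = 32

32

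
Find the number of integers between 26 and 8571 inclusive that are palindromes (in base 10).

The integers in [26, 8571] that are palindromes (in base 10): 33, 44, 55, 66, 77, 88, …, 8448, 8558.
173 qualify.

173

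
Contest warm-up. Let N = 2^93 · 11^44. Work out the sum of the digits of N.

347

2^93 · 11^44 = 65624762353939521716646579493516033135557754768659441513437342918059753472
Sum of its 74 digits: 347.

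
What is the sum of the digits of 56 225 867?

5+6+2+2+5+8+6+7 = 41

41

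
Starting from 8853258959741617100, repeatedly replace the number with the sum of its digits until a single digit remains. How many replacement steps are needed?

8853258959741617100 → 89 → 17 → 8 (3 steps)

3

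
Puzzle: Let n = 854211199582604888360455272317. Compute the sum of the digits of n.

134

8+5+4+2+1+1+1+9+9+5+8+2+6+0+4+8+8+8+3+6+0+4+5+5+2+7+2+3+1+7 = 134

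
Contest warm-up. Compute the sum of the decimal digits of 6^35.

135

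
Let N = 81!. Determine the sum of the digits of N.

486

81! = 5797126020747367985879734231578109105412357244731625958745865049716390179693892056256184534249745940480000000000000000000
Sum of its 121 digits: 486.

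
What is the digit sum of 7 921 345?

7+9+2+1+3+4+5 = 31

31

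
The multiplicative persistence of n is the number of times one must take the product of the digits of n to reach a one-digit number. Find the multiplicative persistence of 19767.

19767 → 2646 → 288 → 128 → 16 → 6 (5 steps)

5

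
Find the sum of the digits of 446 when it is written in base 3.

8

446 in base 3 is 121112.
Digit sum: 1+2+1+1+1+2 = 8.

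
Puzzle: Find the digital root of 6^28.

9

The digital root of n equals n mod 9 (or 9 when 9 | n), so we need 6^28 mod 9.
6^28 ≡ 0 (mod 9), so the digital root is 9.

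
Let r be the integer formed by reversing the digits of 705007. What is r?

700507

Reversing 705007 gives 700507.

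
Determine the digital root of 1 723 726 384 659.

9

1+7+2+3+7+2+6+3+8+4+6+5+9 = 63
6+3 = 9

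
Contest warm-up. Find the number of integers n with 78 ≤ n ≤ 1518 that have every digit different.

899

The integers in [78, 1518] that have every digit different: 78, 79, 80, 81, 82, 83, …, 1508, 1509.
899 qualify.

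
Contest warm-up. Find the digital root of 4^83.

The digital root of n equals n mod 9 (or 9 when 9 | n), so we need 4^83 mod 9.
4^83 ≡ 7 (mod 9), so the digital root is 7.

7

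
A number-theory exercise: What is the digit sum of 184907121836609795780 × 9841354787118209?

184907121836609795780 × 9841354787118209 = 1819736588658969731515779206209358020
Sum of its 37 digits: 181.

181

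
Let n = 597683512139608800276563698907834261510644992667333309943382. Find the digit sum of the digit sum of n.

First digit sum: 282.
2+8+2 = 12.

12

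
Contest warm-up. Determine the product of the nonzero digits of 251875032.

16800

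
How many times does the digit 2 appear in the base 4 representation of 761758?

4

761758 in base 4 is 2321332132.
The digit 2 appears 4 times.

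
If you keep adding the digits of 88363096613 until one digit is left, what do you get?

8+8+3+6+3+0+9+6+6+1+3 = 53
5+3 = 8
(Equivalently, 88363096613 mod 9 = 8.)

8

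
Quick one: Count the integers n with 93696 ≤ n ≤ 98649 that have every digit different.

1710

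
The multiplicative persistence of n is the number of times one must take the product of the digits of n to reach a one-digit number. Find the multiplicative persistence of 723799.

4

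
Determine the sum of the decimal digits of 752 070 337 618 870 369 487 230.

7+5+2+0+7+0+3+3+7+6+1+8+8+7+0+3+6+9+4+8+7+2+3+0 = 106

106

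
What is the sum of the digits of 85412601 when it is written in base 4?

85412601 in base 4 is 11011310223321.
Digit sum: 1+1+0+1+1+3+1+0+2+2+3+3+2+1 = 21.

21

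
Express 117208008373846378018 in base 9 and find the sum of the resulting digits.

82

117208008373846378018 in base 9 is 1056803680372430066734.
Digit sum: 1+0+5+6+8+0+3+6+8+0+3+7+2+4+3+0+0+6+6+7+3+4 = 82.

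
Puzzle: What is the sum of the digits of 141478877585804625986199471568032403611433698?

216

1+4+1+4+7+8+8+7+7+5+8+5+8+0+4+6+2+5+9+8+6+1+9+9+4+7+1+5+6+8+0+3+2+4+0+3+6+1+1+4+3+3+6+9+8 = 216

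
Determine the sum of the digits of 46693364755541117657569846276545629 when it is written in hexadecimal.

46693364755541117657569846276545629 in base 16 is 8FE291EACA68438AB01E47A265C5D.
Digit sum: 8+15+14+2+9+1+14+10+12+10+6+8+4+3+8+10+11+0+1+14+4+7+10+2+6+5+12+5+13 = 224.

224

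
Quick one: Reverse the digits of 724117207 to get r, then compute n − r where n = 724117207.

Reverse of 724117207 is 702711427.
724117207 − 702711427 = 21405780

21405780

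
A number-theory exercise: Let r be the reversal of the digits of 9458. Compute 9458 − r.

909

Reverse of 9458 is 8549.
9458 − 8549 = 909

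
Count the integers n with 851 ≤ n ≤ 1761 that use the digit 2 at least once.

The integers in [851, 1761] that use the digit 2 at least once: 852, 862, 872, 882, 892, 902, …, 1742, 1752.
253 qualify.

253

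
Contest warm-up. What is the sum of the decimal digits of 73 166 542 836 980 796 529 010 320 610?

7+3+1+6+6+5+4+2+8+3+6+9+8+0+7+9+6+5+2+9+0+1+0+3+2+0+6+1+0 = 119

119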